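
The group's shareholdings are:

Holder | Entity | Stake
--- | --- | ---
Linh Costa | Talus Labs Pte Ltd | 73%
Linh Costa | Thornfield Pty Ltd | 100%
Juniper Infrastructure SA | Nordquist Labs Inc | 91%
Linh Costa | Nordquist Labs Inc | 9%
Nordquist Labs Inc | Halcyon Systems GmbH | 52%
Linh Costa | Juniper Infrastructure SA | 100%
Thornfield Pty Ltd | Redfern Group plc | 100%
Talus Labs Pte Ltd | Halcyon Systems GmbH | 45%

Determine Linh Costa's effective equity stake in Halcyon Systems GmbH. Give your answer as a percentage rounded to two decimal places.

Linh reaches Halcyon along 3 paths.
Via Juniper → Nordquist: 100% × 91% × 52% = 47.32%.
Via Nordquist: 9% × 52% = 4.68%.
Via Talus: 73% × 45% = 32.85%.
Total: 47.32% + 4.68% + 32.85% = 84.85%.

84.85%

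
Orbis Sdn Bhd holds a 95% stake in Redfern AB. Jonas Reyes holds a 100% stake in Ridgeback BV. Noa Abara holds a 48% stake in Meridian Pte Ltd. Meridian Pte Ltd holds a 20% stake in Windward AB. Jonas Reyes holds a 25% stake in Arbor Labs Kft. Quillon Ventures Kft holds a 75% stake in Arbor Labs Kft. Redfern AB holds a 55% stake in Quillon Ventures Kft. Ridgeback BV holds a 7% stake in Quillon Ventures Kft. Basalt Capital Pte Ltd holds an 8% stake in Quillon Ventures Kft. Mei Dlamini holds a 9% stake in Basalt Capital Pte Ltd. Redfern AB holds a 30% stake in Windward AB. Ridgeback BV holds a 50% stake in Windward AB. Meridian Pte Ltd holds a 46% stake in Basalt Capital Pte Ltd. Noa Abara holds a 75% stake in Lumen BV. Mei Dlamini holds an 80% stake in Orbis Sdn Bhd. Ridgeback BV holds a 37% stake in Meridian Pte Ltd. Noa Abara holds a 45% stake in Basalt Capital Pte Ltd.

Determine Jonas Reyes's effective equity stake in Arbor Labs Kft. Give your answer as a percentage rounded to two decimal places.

Jonas reaches Arbor along 3 paths.
Via Ridgeback → Meridian → Basalt → Quillon: 100% × 37% × 46% × 8% × 75% = 1.0212%.
Via Ridgeback → Quillon: 100% × 7% × 75% = 5.25%.
Direct stake: 25% = 25%.
Total: 1.0212% + 5.25% + 25% = 31.2712%.
Rounded: 31.27%.

31.27%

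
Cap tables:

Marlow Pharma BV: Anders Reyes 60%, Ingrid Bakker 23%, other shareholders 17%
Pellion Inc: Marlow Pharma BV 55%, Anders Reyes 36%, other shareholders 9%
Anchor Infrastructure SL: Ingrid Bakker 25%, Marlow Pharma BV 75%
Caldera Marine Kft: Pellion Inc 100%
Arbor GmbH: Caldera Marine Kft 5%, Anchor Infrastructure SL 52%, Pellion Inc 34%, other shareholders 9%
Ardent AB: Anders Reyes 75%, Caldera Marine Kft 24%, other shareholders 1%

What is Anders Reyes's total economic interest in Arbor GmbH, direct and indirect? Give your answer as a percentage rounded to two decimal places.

Anders reaches Arbor along 5 paths.
Via Marlow → Pellion → Caldera: 60% × 55% × 100% × 5% = 1.65%.
Via Pellion → Caldera: 36% × 100% × 5% = 1.8%.
Via Marlow → Anchor: 60% × 75% × 52% = 23.4%.
Via Marlow → Pellion: 60% × 55% × 34% = 11.22%.
Via Pellion: 36% × 34% = 12.24%.
Total: 1.65% + 1.8% + 23.4% + 11.22% + 12.24% = 50.31%.

50.31%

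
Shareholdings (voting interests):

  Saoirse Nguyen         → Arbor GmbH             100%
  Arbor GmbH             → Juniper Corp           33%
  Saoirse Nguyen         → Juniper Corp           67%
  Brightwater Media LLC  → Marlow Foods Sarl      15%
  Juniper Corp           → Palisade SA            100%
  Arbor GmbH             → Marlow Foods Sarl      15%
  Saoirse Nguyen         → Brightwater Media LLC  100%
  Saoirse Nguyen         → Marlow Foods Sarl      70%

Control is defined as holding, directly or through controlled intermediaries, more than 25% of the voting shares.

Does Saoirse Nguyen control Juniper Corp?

Saoirse holds 100% of Arbor, so Saoirse controls Arbor.
Saoirse and Arbor together hold 67% + 33% = 100% of Juniper, so Saoirse controls Juniper.

Yes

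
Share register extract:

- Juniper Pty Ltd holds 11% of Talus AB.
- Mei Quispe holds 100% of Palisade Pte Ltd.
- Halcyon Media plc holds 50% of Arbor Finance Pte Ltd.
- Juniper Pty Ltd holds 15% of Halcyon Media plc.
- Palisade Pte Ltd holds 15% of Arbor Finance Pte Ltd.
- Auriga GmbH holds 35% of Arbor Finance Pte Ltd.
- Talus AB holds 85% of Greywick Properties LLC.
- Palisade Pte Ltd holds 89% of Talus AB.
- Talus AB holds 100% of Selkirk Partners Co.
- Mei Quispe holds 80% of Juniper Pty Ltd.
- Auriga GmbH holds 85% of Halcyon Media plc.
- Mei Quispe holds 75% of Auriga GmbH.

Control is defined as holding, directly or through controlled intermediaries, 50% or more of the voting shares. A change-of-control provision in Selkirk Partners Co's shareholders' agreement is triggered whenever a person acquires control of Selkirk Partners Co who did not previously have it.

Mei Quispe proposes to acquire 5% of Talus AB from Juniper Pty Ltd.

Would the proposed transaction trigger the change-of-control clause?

No

The purchase adds only to Mei's holdings (Juniper's stake shrinks), so Mei is the only person who could newly come to control Selkirk.
Mei holds 100% of Palisade, so Mei controls Palisade.
Mei holds 80% of Juniper, so Mei controls Juniper.
Palisade and Juniper together hold 89% + 11% = 100% of Talus, so Mei controls Talus.
Talus holds 100% of Selkirk, so Mei controls Selkirk.
So Mei already controls Selkirk before the transaction.
After the purchase, Mei holds 5% of Talus directly, and Juniper's stake falls to 6%.
Mei controlled Selkirk already, so this is not a new person acquiring control; every other person's position is unchanged or reduced.
No new person acquires control, so the clause is not triggered.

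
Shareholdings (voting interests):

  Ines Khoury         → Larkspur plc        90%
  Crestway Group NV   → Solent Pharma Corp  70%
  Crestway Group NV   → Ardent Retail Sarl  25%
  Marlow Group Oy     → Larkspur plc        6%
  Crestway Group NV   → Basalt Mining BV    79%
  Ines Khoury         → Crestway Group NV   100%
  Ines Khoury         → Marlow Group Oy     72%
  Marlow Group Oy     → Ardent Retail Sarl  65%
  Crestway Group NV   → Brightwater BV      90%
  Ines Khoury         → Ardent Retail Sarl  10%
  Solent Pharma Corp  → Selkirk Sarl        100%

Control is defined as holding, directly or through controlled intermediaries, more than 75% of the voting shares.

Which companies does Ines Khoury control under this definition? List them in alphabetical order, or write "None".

Basalt Mining BV, Brightwater BV, Crestway Group NV, Larkspur plc

Ines holds 100% of Crestway, so Ines controls Crestway.
Crestway holds 79% of Basalt, so Ines controls Basalt.
Crestway holds 90% of Brightwater, so Ines controls Brightwater.
Ines holds 90% of Larkspur, so Ines controls Larkspur.
No other company's threshold is met.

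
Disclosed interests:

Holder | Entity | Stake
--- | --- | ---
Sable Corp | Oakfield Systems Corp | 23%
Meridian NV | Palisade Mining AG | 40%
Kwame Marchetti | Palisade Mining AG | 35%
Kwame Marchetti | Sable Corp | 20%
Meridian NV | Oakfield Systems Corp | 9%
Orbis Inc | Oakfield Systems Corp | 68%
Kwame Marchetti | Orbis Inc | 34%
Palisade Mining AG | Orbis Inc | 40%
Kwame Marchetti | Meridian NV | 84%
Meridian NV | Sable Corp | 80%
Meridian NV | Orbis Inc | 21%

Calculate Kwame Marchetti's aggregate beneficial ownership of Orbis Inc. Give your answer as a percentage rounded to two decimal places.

Kwame reaches Orbis along 4 paths.
Via Meridian → Palisade: 84% × 40% × 40% = 13.44%.
Via Palisade: 35% × 40% = 14%.
Direct stake: 34% = 34%.
Via Meridian: 84% × 21% = 17.64%.
Total: 13.44% + 14% + 34% + 17.64% = 79.08%.

79.08%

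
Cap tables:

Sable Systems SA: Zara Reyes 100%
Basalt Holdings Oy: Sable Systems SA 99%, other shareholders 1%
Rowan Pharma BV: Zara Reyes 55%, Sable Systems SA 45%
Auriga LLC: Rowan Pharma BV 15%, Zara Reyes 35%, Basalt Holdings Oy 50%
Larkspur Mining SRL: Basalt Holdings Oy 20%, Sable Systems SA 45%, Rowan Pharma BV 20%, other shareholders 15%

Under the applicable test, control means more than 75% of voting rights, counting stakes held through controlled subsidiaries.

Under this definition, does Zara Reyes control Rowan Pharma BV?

Zara holds 100% of Sable, so Zara controls Sable.
Zara and Sable together hold 55% + 45% = 100% of Rowan, so Zara controls Rowan.

Yes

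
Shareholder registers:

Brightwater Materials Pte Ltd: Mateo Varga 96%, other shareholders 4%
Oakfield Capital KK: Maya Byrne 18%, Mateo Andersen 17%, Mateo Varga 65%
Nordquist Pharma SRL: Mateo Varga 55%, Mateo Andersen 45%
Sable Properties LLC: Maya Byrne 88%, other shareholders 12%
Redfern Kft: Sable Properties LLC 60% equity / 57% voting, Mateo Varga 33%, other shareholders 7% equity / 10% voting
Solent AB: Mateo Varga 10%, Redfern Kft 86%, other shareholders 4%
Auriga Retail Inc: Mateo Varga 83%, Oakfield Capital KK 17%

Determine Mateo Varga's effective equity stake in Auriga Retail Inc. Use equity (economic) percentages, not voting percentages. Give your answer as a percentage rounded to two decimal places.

94.05%

Mateo Varga reaches Auriga along 2 paths.
Direct stake: 83% = 83%.
Via Oakfield: 65% × 17% = 11.05%.
Total: 83% + 11.05% = 94.05%.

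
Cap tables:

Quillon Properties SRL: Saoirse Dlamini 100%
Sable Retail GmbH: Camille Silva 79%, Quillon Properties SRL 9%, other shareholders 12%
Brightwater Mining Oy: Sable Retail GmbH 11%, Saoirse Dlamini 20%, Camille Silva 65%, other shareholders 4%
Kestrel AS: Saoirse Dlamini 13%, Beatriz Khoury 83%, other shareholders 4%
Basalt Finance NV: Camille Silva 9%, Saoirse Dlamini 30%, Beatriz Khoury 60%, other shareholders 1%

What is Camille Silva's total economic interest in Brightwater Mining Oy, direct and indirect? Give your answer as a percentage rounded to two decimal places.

Camille reaches Brightwater along 2 paths.
Via Sable: 79% × 11% = 8.69%.
Direct stake: 65% = 65%.
Total: 8.69% + 65% = 73.69%.

73.69%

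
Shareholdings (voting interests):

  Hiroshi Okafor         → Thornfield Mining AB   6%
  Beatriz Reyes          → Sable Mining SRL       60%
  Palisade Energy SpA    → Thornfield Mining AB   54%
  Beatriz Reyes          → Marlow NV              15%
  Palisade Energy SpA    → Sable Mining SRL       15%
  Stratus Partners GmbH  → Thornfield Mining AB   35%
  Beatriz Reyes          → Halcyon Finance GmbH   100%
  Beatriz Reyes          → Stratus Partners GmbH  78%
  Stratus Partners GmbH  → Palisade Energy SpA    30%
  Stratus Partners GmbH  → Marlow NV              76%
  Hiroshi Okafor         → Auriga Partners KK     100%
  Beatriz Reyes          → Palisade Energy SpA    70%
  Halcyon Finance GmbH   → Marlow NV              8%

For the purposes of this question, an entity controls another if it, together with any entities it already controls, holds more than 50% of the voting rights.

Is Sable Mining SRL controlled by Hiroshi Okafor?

Hiroshi holds 100% of Auriga, so Hiroshi controls Auriga.
Neither Hiroshi nor any entity Hiroshi controls holds any voting interest in Sable.
So Hiroshi does not control Sable.

No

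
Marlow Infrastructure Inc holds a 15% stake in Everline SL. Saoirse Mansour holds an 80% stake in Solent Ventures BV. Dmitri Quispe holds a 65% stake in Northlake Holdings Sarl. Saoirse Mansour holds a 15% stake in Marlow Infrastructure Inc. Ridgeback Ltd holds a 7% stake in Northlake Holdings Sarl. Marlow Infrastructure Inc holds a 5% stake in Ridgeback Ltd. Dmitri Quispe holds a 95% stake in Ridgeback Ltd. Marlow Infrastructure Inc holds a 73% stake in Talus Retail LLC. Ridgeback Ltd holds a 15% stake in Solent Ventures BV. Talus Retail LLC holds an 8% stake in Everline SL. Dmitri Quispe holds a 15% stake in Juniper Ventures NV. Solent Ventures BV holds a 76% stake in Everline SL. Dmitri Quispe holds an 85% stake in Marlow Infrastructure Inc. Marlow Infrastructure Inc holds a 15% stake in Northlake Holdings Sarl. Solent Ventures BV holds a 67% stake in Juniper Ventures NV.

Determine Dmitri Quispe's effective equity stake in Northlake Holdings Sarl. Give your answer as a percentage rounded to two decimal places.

84.70%

Dmitri reaches Northlake along 4 paths.
Via Marlow → Ridgeback: 85% × 5% × 7% = 0.2975%.
Via Ridgeback: 95% × 7% = 6.65%.
Direct stake: 65% = 65%.
Via Marlow: 85% × 15% = 12.75%.
Total: 0.2975% + 6.65% + 65% + 12.75% = 84.6975%.
Rounded: 84.70%.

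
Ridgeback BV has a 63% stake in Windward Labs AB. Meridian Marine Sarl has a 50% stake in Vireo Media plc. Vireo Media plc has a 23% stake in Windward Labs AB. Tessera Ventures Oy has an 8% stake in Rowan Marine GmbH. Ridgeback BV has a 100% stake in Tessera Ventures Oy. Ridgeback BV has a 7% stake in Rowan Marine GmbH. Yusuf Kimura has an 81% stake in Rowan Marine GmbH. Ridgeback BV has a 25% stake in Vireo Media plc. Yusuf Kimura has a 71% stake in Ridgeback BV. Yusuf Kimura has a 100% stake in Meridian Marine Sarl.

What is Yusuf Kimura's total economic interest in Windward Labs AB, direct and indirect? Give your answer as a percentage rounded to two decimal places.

Yusuf reaches Windward along 3 paths.
Via Ridgeback: 71% × 63% = 44.73%.
Via Ridgeback → Vireo: 71% × 25% × 23% = 4.0825%.
Via Meridian → Vireo: 100% × 50% × 23% = 11.5%.
Total: 44.73% + 4.0825% + 11.5% = 60.3125%.
Rounded: 60.31%.

60.31%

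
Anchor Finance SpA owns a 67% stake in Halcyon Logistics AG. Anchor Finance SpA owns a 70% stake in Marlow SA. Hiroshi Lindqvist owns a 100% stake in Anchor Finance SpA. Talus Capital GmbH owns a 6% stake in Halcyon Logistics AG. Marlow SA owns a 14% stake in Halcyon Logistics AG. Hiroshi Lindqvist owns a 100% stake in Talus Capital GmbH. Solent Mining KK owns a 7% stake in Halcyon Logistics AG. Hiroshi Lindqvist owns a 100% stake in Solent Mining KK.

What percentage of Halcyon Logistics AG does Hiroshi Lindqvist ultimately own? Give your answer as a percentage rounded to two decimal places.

Hiroshi reaches Halcyon along 4 paths.
Via Solent: 100% × 7% = 7%.
Via Anchor → Marlow: 100% × 70% × 14% = 9.8%.
Via Anchor: 100% × 67% = 67%.
Via Talus: 100% × 6% = 6%.
Total: 7% + 9.8% + 67% + 6% = 89.8%.
Rounded: 89.80%.

89.80%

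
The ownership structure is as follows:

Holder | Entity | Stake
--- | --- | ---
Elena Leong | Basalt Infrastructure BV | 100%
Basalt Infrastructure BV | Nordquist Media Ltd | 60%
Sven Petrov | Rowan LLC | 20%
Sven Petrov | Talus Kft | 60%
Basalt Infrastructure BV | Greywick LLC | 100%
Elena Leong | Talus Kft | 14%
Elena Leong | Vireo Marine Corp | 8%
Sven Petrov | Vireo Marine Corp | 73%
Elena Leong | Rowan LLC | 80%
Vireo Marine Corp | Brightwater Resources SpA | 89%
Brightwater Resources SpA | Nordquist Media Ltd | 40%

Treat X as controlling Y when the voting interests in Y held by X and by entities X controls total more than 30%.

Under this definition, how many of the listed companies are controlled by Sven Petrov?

4

Sven holds 60% of Talus, so Sven controls Talus.
Sven holds 73% of Vireo, so Sven controls Vireo.
Vireo holds 89% of Brightwater, so Sven controls Brightwater.
Brightwater holds 40% of Nordquist, so Sven controls Nordquist.
No other company's threshold is met.
Sven controls 4 companies.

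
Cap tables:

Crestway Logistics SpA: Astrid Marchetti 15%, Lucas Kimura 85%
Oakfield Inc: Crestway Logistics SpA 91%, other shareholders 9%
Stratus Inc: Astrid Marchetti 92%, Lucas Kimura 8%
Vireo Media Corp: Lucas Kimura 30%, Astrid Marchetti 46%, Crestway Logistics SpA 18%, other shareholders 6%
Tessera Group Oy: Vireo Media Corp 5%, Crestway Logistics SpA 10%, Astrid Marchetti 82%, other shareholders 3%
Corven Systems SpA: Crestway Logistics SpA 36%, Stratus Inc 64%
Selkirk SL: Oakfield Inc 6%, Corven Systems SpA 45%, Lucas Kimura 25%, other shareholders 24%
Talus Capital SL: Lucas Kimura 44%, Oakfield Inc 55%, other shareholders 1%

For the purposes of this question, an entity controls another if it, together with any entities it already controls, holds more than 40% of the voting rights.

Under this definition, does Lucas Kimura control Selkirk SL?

No

Lucas holds 85% of Crestway, so Lucas controls Crestway.
Crestway holds 91% of Oakfield, so Lucas controls Oakfield.
Lucas and Crestway together hold 30% + 18% = 48% of Vireo, so Lucas controls Vireo.
Lucas and Oakfield together hold 44% + 55% = 99% of Talus, so Lucas controls Talus.
In Selkirk, Lucas's side holds only 6% + 25% = 31%, not > 40%.
So Lucas does not control Selkirk.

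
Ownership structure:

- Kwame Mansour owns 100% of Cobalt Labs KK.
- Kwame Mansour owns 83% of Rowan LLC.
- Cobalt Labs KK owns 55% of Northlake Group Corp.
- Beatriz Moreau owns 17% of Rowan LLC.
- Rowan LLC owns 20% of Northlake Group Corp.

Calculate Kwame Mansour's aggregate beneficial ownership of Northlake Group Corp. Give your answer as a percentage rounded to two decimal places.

Kwame reaches Northlake along 2 paths.
Via Cobalt: 100% × 55% = 55%.
Via Rowan: 83% × 20% = 16.6%.
Total: 55% + 16.6% = 71.6%.
Rounded: 71.60%.

71.60%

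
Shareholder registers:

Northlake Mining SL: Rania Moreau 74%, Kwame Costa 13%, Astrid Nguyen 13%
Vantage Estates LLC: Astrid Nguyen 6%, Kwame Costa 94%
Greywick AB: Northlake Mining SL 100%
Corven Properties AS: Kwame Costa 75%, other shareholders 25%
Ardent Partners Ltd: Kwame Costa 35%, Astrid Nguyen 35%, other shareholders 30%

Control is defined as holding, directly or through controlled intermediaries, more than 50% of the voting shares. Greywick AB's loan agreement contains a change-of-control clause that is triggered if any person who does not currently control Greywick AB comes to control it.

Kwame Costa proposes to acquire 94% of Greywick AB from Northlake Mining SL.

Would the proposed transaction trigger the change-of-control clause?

The purchase adds only to Kwame's holdings (Northlake's stake shrinks), so Kwame is the only person who could newly come to control Greywick.
Kwame holds 94% of Vantage, so Kwame controls Vantage.
Kwame holds 75% of Corven, so Kwame controls Corven.
Neither Kwame nor any entity Kwame controls holds any voting interest in Greywick.
So before the transaction, Kwame does not control Greywick.
After the purchase, Kwame holds 94% of Greywick directly, and Northlake's stake falls to 6%.
Kwame holds 94% of Greywick, so Kwame controls Greywick.
Kwame did not control Greywick before and does after, so the clause is triggered.

Yes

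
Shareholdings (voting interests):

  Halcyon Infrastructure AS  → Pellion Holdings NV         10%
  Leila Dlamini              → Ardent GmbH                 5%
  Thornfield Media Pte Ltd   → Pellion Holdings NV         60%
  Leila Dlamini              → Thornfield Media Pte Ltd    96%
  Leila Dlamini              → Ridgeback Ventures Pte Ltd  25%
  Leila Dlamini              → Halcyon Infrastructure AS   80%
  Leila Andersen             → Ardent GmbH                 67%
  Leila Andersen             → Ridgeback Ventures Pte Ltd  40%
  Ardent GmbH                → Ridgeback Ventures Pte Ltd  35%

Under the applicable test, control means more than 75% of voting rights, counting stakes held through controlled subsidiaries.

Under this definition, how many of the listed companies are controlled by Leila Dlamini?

Leila Dlamini holds 80% of Halcyon, so Leila Dlamini controls Halcyon.
Leila Dlamini holds 96% of Thornfield, so Leila Dlamini controls Thornfield.
No other company's threshold is met.
Leila Dlamini controls 2 companies.

2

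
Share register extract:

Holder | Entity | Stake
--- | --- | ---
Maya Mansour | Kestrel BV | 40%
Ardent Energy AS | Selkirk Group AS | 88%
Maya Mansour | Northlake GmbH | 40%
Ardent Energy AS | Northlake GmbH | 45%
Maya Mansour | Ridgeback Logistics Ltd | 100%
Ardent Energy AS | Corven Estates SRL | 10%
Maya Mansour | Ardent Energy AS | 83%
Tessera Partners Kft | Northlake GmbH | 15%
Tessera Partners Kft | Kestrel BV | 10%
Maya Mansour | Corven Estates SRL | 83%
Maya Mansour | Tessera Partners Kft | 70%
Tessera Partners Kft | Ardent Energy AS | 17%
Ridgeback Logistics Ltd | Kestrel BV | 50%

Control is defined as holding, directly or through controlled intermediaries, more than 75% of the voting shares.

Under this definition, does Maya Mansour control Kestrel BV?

Yes

Maya holds 100% of Ridgeback, so Maya controls Ridgeback.
Maya and Ridgeback together hold 40% + 50% = 90% of Kestrel, so Maya controls Kestrel.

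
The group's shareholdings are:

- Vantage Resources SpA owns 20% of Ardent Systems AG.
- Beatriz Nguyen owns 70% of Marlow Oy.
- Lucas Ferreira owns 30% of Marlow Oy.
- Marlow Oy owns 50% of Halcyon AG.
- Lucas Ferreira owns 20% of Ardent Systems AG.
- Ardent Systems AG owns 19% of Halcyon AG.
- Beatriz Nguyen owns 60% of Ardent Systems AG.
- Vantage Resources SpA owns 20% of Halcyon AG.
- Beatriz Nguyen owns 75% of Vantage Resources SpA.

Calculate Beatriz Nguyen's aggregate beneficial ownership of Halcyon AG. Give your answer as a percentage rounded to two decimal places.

Beatriz reaches Halcyon along 4 paths.
Via Vantage: 75% × 20% = 15%.
Via Marlow: 70% × 50% = 35%.
Via Vantage → Ardent: 75% × 20% × 19% = 2.85%.
Via Ardent: 60% × 19% = 11.4%.
Total: 15% + 35% + 2.85% + 11.4% = 64.25%.

64.25%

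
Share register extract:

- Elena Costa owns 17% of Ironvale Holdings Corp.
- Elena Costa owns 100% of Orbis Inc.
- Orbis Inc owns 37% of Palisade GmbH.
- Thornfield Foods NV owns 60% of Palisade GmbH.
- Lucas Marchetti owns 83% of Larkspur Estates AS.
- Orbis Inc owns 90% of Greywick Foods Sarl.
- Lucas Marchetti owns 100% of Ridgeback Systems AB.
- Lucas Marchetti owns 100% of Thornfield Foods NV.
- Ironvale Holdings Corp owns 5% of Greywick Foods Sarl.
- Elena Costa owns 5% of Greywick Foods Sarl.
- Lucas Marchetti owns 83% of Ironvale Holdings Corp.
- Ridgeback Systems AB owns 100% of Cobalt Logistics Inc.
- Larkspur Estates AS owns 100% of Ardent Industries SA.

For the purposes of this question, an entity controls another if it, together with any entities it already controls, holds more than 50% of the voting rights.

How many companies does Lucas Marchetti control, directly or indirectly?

Lucas holds 83% of Ironvale, so Lucas controls Ironvale.
Lucas holds 83% of Larkspur, so Lucas controls Larkspur.
Larkspur holds 100% of Ardent, so Lucas controls Ardent.
Lucas holds 100% of Ridgeback, so Lucas controls Ridgeback.
Lucas holds 100% of Thornfield, so Lucas controls Thornfield.
Thornfield holds 60% of Palisade, so Lucas controls Palisade.
Ridgeback holds 100% of Cobalt, so Lucas controls Cobalt.
No other company's threshold is met.
Lucas controls 7 companies.

7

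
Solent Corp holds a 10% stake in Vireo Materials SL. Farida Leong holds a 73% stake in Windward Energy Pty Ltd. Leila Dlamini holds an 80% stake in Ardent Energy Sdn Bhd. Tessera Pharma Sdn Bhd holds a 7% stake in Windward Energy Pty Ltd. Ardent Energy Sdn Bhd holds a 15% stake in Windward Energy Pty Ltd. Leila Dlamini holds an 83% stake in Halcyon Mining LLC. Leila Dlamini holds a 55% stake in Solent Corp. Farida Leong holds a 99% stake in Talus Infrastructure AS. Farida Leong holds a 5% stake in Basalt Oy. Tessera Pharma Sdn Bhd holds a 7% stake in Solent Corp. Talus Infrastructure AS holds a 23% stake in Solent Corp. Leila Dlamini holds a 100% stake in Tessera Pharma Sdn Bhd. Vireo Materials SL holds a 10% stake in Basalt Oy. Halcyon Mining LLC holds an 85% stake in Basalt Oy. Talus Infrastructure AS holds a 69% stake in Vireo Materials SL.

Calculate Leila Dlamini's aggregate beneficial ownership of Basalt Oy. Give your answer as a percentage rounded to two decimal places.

Leila reaches Basalt along 3 paths.
Via Halcyon: 83% × 85% = 70.55%.
Via Solent → Vireo: 55% × 10% × 10% = 0.55%.
Via Tessera → Solent → Vireo: 100% × 7% × 10% × 10% = 0.07%.
Total: 70.55% + 0.55% + 0.07% = 71.17%.

71.17%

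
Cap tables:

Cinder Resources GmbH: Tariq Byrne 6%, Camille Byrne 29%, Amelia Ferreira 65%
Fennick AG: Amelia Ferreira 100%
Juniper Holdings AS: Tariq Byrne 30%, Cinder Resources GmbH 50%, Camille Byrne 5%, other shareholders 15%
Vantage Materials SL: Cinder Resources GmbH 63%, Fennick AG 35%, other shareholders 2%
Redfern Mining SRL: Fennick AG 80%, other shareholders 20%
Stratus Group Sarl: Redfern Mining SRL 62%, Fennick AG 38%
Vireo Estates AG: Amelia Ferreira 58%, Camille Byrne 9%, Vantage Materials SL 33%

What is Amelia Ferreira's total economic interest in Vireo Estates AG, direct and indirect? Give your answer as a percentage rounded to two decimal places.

83.06%

Amelia reaches Vireo along 3 paths.
Direct stake: 58% = 58%.
Via Cinder → Vantage: 65% × 63% × 33% = 13.5135%.
Via Fennick → Vantage: 100% × 35% × 33% = 11.55%.
Total: 58% + 13.5135% + 11.55% = 83.0635%.
Rounded: 83.06%.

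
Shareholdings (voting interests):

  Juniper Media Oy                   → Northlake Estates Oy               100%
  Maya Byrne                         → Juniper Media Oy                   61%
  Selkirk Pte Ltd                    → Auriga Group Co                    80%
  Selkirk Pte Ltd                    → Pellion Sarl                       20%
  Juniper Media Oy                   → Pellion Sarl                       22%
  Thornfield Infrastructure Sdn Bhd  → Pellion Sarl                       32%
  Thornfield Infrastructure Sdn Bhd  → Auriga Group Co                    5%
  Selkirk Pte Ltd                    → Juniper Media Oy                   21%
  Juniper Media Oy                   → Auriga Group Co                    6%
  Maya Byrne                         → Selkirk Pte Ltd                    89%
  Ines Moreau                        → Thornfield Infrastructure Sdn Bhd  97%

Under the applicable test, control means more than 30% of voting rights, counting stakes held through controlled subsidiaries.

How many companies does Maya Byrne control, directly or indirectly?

5

Maya holds 89% of Selkirk, so Maya controls Selkirk.
Maya and Selkirk together hold 61% + 21% = 82% of Juniper, so Maya controls Juniper.
Juniper holds 100% of Northlake, so Maya controls Northlake.
Juniper and Selkirk together hold 22% + 20% = 42% of Pellion, so Maya controls Pellion.
Selkirk and Juniper together hold 80% + 6% = 86% of Auriga, so Maya controls Auriga.
No other company's threshold is met.
Maya controls 5 companies.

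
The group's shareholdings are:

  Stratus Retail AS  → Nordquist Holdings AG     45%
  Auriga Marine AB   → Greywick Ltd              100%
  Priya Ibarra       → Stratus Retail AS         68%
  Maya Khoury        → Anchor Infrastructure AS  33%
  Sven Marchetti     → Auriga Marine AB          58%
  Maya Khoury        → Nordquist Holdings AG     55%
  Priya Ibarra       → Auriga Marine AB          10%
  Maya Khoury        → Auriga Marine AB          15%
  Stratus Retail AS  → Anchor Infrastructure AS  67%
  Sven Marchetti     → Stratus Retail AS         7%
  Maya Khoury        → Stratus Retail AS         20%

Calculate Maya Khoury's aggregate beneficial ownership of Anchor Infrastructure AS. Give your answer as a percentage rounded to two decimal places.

Maya reaches Anchor along 2 paths.
Direct stake: 33% = 33%.
Via Stratus: 20% × 67% = 13.4%.
Total: 33% + 13.4% = 46.4%.
Rounded: 46.40%.

46.40%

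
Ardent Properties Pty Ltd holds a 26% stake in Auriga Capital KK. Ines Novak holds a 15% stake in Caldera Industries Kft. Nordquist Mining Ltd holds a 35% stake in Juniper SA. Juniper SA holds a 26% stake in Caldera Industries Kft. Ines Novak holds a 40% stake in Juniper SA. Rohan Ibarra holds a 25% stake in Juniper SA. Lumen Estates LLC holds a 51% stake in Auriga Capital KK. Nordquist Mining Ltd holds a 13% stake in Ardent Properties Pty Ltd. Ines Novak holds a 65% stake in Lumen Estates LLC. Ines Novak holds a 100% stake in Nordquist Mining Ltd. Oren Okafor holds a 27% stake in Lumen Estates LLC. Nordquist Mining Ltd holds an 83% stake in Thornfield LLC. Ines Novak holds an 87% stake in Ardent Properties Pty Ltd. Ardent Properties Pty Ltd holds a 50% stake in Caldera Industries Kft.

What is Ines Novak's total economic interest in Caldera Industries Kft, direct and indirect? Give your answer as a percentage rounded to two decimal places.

Ines reaches Caldera along 5 paths.
Via Ardent: 87% × 50% = 43.5%.
Via Nordquist → Ardent: 100% × 13% × 50% = 6.5%.
Via Nordquist → Juniper: 100% × 35% × 26% = 9.1%.
Via Juniper: 40% × 26% = 10.4%.
Direct stake: 15% = 15%.
Total: 43.5% + 6.5% + 9.1% + 10.4% + 15% = 84.5%.
Rounded: 84.50%.

84.50%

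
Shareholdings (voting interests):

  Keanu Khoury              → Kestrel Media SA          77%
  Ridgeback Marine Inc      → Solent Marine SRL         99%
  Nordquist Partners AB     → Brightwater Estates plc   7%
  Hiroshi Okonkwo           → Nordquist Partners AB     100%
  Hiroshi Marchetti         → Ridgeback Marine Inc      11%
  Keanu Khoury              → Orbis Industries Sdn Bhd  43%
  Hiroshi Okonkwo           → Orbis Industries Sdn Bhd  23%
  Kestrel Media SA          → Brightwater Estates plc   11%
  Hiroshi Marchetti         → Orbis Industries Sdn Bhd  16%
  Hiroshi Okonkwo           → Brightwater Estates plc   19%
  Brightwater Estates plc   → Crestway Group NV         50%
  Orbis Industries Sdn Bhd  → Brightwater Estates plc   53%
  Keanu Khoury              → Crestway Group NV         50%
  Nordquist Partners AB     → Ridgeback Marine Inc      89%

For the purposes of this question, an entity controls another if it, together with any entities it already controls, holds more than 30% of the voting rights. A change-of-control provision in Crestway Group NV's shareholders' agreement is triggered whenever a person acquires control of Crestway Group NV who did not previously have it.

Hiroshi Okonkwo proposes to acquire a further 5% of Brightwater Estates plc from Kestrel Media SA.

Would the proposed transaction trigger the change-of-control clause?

The purchase adds only to Hiroshi Okonkwo's holdings (Kestrel's stake shrinks), so Hiroshi Okonkwo is the only person who could newly come to control Crestway.
Hiroshi Okonkwo holds 100% of Nordquist, so Hiroshi Okonkwo controls Nordquist.
Nordquist holds 89% of Ridgeback, so Hiroshi Okonkwo controls Ridgeback.
Ridgeback holds 99% of Solent, so Hiroshi Okonkwo controls Solent.
Neither Hiroshi Okonkwo nor any entity Hiroshi Okonkwo controls holds any voting interest in Crestway.
So before the transaction, Hiroshi Okonkwo does not control Crestway.
After the purchase, Hiroshi Okonkwo's direct stake in Brightwater rises to 19% + 5% = 24%, and Kestrel's stake falls to 6%.
Nordquist and Hiroshi Okonkwo together hold 7% + 24% = 31% of Brightwater, so Hiroshi Okonkwo controls Brightwater.
Brightwater holds 50% of Crestway, so Hiroshi Okonkwo controls Crestway.
Hiroshi Okonkwo did not control Crestway before and does after, so the clause is triggered.

Yes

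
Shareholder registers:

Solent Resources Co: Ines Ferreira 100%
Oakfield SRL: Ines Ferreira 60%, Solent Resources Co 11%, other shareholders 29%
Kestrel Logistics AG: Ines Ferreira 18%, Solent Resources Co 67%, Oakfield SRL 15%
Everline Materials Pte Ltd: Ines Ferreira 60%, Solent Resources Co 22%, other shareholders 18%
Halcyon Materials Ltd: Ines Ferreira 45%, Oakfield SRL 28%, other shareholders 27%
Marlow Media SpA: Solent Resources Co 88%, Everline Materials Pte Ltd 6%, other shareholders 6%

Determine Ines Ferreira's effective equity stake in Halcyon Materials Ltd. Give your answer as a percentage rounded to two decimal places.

64.88%

Ines reaches Halcyon along 3 paths.
Direct stake: 45% = 45%.
Via Oakfield: 60% × 28% = 16.8%.
Via Solent → Oakfield: 100% × 11% × 28% = 3.08%.
Total: 45% + 16.8% + 3.08% = 64.88%.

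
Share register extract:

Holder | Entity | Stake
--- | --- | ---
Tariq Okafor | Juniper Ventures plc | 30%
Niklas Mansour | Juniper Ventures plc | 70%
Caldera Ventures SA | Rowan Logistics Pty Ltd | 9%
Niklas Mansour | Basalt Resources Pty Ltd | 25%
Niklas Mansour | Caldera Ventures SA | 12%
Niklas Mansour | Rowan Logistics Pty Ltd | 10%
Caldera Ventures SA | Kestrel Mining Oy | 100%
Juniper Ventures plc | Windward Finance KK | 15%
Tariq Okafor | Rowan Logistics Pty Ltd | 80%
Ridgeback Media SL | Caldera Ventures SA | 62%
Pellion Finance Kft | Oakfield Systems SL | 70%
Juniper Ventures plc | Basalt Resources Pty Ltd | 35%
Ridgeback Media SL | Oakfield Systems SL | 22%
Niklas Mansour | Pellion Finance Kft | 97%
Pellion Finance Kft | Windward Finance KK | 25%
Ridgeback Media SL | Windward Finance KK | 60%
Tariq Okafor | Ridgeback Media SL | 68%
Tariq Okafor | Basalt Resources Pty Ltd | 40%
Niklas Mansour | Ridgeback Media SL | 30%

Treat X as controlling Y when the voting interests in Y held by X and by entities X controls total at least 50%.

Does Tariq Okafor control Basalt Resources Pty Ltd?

Tariq holds 68% of Ridgeback, so Tariq controls Ridgeback.
Ridgeback holds 62% of Caldera, so Tariq controls Caldera.
Caldera holds 100% of Kestrel, so Tariq controls Kestrel.
Ridgeback holds 60% of Windward, so Tariq controls Windward.
Caldera and Tariq together hold 9% + 80% = 89% of Rowan, so Tariq controls Rowan.
In Basalt, Tariq's side holds only 40%, not ≥ 50%.
So Tariq does not control Basalt.

No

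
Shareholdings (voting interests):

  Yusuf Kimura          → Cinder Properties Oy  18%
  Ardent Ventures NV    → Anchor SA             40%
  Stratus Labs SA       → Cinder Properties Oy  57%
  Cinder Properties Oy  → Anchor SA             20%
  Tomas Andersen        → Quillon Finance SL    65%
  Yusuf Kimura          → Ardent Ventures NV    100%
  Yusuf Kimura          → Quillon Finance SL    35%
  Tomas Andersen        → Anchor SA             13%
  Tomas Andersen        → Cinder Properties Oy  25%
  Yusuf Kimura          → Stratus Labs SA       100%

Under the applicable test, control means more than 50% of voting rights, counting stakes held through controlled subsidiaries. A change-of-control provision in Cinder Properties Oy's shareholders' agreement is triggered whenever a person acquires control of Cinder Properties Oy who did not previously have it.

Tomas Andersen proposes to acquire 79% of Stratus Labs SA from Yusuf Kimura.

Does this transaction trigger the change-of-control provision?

The purchase adds only to Tomas's holdings (Yusuf's stake shrinks), so Tomas is the only person who could newly come to control Cinder.
Tomas holds 65% of Quillon, so Tomas controls Quillon.
In Cinder, Tomas's side holds only 25%, not > 50%.
So before the transaction, Tomas does not control Cinder.
After the purchase, Tomas holds 79% of Stratus directly, and Yusuf's stake falls to 21%.
Tomas holds 79% of Stratus, so Tomas controls Stratus.
Tomas and Stratus together hold 25% + 57% = 82% of Cinder, so Tomas controls Cinder.
Tomas did not control Cinder before and does after, so the clause is triggered.

Yes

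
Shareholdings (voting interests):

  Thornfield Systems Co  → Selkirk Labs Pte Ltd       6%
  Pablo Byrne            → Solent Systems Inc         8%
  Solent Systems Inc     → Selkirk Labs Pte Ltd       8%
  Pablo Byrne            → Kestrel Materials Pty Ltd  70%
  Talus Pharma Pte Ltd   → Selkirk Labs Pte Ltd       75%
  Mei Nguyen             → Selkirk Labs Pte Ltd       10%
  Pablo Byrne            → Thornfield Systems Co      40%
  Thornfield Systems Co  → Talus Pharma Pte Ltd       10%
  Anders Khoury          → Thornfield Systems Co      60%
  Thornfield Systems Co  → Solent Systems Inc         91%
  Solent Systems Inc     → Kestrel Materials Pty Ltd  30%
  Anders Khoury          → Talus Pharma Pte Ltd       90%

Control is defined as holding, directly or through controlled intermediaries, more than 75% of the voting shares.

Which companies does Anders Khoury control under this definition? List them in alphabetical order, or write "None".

Talus Pharma Pte Ltd

Anders holds 90% of Talus, so Anders controls Talus.
No other company's threshold is met.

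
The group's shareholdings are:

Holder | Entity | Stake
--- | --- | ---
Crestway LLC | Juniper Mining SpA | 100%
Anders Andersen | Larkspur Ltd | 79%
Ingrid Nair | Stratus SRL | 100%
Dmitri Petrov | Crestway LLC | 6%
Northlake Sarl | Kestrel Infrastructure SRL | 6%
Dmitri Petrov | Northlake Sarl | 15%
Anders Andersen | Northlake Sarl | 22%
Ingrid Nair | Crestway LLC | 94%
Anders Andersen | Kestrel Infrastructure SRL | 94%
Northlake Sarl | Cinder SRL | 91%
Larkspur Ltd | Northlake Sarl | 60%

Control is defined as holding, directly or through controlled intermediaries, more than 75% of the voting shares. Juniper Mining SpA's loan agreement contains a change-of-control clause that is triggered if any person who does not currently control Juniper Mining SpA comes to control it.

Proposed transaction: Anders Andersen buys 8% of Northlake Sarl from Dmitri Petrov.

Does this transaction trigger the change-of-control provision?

No

The purchase adds only to Anders's holdings (Dmitri's stake shrinks), so Anders is the only person who could newly come to control Juniper.
Anders holds 79% of Larkspur, so Anders controls Larkspur.
Larkspur and Anders together hold 60% + 22% = 82% of Northlake, so Anders controls Northlake.
Northlake and Anders together hold 6% + 94% = 100% of Kestrel, so Anders controls Kestrel.
Northlake holds 91% of Cinder, so Anders controls Cinder.
Neither Anders nor any entity Anders controls holds any voting interest in Juniper.
So before the transaction, Anders does not control Juniper.
After the purchase, Anders's direct stake in Northlake rises to 22% + 8% = 30%, and Dmitri's stake falls to 7%.
Larkspur and Anders together hold 60% + 30% = 90% of Northlake, so Anders controls Northlake.
After the transaction, neither Anders nor any entity Anders controls holds a voting interest in Juniper, so Anders still does not control it.
No new person acquires control, so the clause is not triggered.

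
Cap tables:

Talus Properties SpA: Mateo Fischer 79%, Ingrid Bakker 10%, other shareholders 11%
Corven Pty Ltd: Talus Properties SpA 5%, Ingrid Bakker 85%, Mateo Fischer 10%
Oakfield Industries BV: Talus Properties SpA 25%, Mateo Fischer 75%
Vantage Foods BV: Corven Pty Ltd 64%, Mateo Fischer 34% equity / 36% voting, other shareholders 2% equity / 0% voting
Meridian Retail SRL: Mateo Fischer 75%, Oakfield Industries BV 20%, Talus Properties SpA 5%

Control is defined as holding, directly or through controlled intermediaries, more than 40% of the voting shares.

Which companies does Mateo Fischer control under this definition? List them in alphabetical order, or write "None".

Mateo holds 79% of Talus, so Mateo controls Talus.
Talus and Mateo together hold 25% + 75% = 100% of Oakfield, so Mateo controls Oakfield.
Mateo and Oakfield and Talus together hold 75% + 20% + 5% = 100% of Meridian, so Mateo controls Meridian.
No other company's threshold is met.

Meridian Retail SRL, Oakfield Industries BV, Talus Properties SpA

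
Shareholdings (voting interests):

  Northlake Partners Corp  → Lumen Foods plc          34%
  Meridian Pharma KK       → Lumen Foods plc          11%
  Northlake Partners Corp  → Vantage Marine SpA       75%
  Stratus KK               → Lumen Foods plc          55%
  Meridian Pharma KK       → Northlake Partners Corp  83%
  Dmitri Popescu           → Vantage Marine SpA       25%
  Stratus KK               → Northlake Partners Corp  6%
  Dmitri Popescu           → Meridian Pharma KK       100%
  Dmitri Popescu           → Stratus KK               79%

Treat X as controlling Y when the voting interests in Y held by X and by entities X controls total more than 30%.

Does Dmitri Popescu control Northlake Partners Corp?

Yes

Dmitri holds 100% of Meridian, so Dmitri controls Meridian.
Dmitri holds 79% of Stratus, so Dmitri controls Stratus.
Meridian and Stratus together hold 83% + 6% = 89% of Northlake, so Dmitri controls Northlake.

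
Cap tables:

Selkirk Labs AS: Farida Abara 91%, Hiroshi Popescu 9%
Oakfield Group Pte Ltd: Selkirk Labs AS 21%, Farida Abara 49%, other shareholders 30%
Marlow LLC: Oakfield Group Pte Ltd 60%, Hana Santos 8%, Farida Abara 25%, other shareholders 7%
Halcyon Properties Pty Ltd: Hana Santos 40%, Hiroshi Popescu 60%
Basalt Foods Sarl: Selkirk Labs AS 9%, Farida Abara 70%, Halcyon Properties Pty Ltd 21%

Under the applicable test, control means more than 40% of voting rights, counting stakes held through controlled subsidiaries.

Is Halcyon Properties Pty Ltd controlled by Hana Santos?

No

Hana's largest direct stake is 40% in Halcyon, which does not meet the threshold, so Hana controls no company.
In Halcyon, Hana's side holds only 40%, not > 40%.
So Hana does not control Halcyon.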